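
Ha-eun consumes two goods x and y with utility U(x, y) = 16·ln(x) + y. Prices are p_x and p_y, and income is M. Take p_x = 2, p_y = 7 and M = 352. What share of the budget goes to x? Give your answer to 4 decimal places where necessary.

Set MRS = p_x/p_y: (16/x)/1 = p_x/p_y.
So x*(p_x,p_y) = 16·p_y/p_x, independent of income; and y* = (M − 16·p_y)/p_y.
At the given prices: x* = 16·7/2 = 56, and y* = 34.2857.
Expenditure on x: 2·56 = 112; share = 0.3182.

share on x = 0.3182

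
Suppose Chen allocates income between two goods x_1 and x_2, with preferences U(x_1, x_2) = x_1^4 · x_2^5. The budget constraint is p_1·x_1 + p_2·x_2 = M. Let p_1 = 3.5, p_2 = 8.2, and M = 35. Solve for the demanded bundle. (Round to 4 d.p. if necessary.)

x_1* = 4.4444, x_2* = 2.3713

The MRS is (4/5)·x_2/x_1. Set MRS = p_1/p_2.
So 4·p_2·x_2 = 5·p_1·x_1; combined with the budget, a share 4/9 of income goes to x_1.
Demand: x_1*(p_1,p_2,M) = 4/9·M/p_1 and x_2* = 5/9·M/p_2.
At p_1=3.5, p_2=8.2, M=35: x_1* = 4/9·35/3.5 = 4.4444, x_2* = 2.3713.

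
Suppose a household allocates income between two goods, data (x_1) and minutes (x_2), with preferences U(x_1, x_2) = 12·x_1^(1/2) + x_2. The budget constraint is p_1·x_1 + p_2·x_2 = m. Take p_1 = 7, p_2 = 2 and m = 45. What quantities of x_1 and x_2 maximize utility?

Plugging in: x_1* = (6·2/7)² = 2.9388, x_2* = 12.2143.

x_1* = 2.9388, x_2* = 12.2143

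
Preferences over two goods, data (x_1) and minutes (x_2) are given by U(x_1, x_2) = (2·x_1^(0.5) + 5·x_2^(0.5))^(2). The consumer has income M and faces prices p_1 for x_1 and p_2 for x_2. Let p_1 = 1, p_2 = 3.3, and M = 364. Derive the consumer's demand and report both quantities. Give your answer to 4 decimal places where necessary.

With the ratio pinned down, the budget gives x_1* = M/(p_1 + p_2·(x_2/x_1)) and x_2* = (x_2/x_1)·x_1*.
Numerically x_2/x_1 = 0.573921, so x_1* = 364/(1 + 3.3·0.573921) = 125.7801 and x_2* = 0.573921·125.7801 = 72.1878.

x_1* = 125.7801, x_2* = 72.1878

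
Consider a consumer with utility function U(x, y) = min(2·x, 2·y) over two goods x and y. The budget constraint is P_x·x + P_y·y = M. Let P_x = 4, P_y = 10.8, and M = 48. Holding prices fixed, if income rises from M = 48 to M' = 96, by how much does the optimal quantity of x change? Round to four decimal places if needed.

Leontief preferences: the optimum is at the kink where x/2 = y/2, i.e. y = x.
Budget: P_x·x + P_y·x = M, so (2·P_x + 2·P_y)·x = 2·M.
Demand: x*(P_x,P_y,M) = 2·M/(2·P_x + 2·P_y), y* = 2·M/(2·P_x + 2·P_y).
Here 2·4 + 2·10.8 = 29.6, giving x* = 3.2432.
At M' = 96: x* = 6.4865. Change: 6.4865 − 3.2432 = 3.2432.

Δx* = 3.2432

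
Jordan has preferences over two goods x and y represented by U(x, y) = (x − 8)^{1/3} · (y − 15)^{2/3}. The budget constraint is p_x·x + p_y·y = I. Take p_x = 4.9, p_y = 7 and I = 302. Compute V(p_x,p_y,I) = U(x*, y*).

V = 13.4341

After buying the subsistence bundle (8, 15), a share 1/3 of the remaining income goes to x: x* = 8 + 1/3·(I − 8p_x − 15p_y)/p_x.
Discretionary income = 302 − 8·4.9 − 15·7 = 157.8; x* = 8 + 1/3·157.8/4.9 = 18.7347; y* = 15 + 2/3·157.8/7 = 30.0286.
Utility at the optimum: U(18.7347, 30.0286) = 13.4341.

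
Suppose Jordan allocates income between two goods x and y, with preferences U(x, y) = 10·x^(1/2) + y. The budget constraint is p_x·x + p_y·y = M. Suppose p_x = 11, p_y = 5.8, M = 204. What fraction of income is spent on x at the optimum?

share on x = 0.3748

Solve: √x = 5·p_y/p_x, so x*(p_x,p_y) = (5·p_y/p_x)², and y* = (M − p_x·x*)/p_y.
Plugging in: x* = (5·5.8/11)² = 6.9504, y* = 21.9906.
Expenditure on x: 11·6.9504 = 76.4545; share = 0.3748.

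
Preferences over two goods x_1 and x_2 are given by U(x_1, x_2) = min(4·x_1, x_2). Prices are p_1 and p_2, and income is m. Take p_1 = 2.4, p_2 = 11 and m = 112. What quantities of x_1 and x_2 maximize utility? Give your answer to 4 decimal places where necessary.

Leontief preferences: the optimum is at the kink where x_1/1 = x_2/4, i.e. x_2 = 4·x_1.
Budget: p_1·x_1 + p_2·4·x_1 = m, so (p_1 + 4·p_2)·x_1 = m.
Demand: x_1*(p_1,p_2,m) = m/(p_1 + 4·p_2), x_2* = 4·m/(p_1 + 4·p_2).
Here 2.4 + 4·11 = 46.4, giving x_1* = 2.4138 and x_2* = 9.6552.

x_1* = 2.4138, x_2* = 9.6552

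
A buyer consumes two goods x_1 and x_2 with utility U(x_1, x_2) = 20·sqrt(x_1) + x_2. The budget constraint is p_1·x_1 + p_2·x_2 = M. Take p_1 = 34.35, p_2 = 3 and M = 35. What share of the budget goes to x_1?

MU_x_1 = 10/√x_1, MU_x_2 = 1. Tangency: 10/√x_1 = p_1/p_2.
Solve: √x_1 = 10·p_2/p_1, so x_1*(p_1,p_2) = (10·p_2/p_1)², and x_2* = (M − p_1·x_1*)/p_2.
Plugging in: x_1* = (10·3/34.35)² = 0.7628, x_2* = 2.933.
Expenditure on x_1: 34.35·0.7628 = 26.2009; share = 0.7486.

share on x_1 = 0.7486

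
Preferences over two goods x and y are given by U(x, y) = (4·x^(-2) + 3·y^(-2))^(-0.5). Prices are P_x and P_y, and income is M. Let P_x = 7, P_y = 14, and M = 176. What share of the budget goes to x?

MRS = MU_x/MU_y = (4/3)·(y/x)^(3). Set equal to P_x/P_y.
Solve for the ratio: y/x = [(3/4)·P_x/P_y]^(1/3).
With the ratio pinned down, the budget gives x* = M/(P_x + P_y·(y/x)) and y* = (y/x)·x*.
Numerically y/x = 0.721125, so x* = 176/(7 + 14·0.721125) = 10.295 and y* = 0.721125·10.295 = 7.4239.
Expenditure on x: 7·10.295 = 72.0647; share = 0.4095.

share on x = 0.4095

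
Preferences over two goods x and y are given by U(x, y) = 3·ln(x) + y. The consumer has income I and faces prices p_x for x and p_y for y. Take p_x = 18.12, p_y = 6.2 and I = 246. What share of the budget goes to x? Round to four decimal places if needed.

share on x = 0.0756

Set MRS = p_x/p_y: (3/x)/1 = p_x/p_y.
So x*(p_x,p_y) = 3·p_y/p_x, independent of income; and y* = (I − 3·p_y)/p_y.
At the given prices: x* = 3·6.2/18.12 = 1.0265, and y* = 36.6774.
Expenditure on x: 18.12·1.0265 = 18.6; share = 0.0756.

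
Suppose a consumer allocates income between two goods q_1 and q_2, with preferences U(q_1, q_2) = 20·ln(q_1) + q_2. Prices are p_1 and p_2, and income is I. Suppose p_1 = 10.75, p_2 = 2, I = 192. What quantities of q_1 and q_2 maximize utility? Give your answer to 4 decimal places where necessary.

q_1* = 3.7209, q_2* = 76

So q_1*(p_1,p_2) = 20·p_2/p_1, independent of income; and q_2* = (I − 20·p_2)/p_2.
At the given prices: q_1* = 20·2/10.75 = 3.7209, and q_2* = 76.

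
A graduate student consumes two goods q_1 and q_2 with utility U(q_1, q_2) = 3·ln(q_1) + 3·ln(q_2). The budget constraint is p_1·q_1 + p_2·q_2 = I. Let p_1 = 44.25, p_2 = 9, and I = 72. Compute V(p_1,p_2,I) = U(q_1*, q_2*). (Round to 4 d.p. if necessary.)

Demand: q_1*(p_1,p_2,I) = 0.5·I/p_1 and q_2* = 0.5·I/p_2.
At p_1=44.25, p_2=9, I=72: q_1* = 0.5·72/44.25 = 0.8136, q_2* = 4.
Utility at the optimum: U(0.8136, 4) = 3.5399.

V = 3.5399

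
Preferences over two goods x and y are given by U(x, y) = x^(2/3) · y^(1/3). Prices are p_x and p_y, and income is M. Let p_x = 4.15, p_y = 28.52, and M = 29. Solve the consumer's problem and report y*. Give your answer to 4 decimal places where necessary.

Demand: x*(p_x,p_y,M) = 2/3·M/p_x and y* = 1/3·M/p_y.
At p_x=4.15, p_y=28.52, M=29: y* = 1/3·29/28.52 = 0.3389.

y* = 0.3389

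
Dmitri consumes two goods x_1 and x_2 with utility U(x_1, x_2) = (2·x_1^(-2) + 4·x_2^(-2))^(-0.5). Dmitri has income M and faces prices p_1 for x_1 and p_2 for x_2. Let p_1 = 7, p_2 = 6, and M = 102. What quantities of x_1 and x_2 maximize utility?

With the ratio pinned down, the budget gives x_1* = M/(p_1 + p_2·(x_2/x_1)) and x_2* = (x_2/x_1)·x_1*.
Numerically x_2/x_1 = 1.326352, so x_1* = 102/(7 + 6·1.326352) = 6.819 and x_2* = 1.326352·6.819 = 9.0445.

x_1* = 6.819, x_2* = 9.0445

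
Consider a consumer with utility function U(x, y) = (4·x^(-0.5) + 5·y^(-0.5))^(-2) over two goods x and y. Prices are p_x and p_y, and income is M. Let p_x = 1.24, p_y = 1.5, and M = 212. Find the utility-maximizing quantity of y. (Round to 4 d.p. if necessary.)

y* = 78.1369

MU_x ∝ 4·x^(-1.5), MU_y ∝ 5·y^(-1.5), so MRS = (4/5)·(y/x)^(1.5) = p_x/p_y.
Solve for the ratio: y/x = [(5/4)·p_x/p_y]^(2/3).
With the ratio pinned down, the budget gives x* = M/(p_x + p_y·(y/x)) and y* = (y/x)·x*.
Numerically y/x = 1.022101, so x* = 212/(1.24 + 1.5·1.022101) = 76.4473 and y* = 1.022101·76.4473 = 78.1369.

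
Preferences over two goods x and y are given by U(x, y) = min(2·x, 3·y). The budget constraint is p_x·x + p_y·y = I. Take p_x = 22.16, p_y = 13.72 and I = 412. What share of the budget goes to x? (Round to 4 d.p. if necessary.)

Demand: x*(p_x,p_y,I) = 3·I/(3·p_x + 2·p_y), y* = 2·I/(3·p_x + 2·p_y).
Here 3·22.16 + 2·13.72 = 93.92, giving x* = 13.1601 and y* = 8.7734.
Expenditure on x: 22.16·13.1601 = 291.6286; share = 0.7078.

share on x = 0.7078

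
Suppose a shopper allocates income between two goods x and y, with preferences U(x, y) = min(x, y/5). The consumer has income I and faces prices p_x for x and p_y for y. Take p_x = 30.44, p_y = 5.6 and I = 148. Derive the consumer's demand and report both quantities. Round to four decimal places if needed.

x* = 2.5325, y* = 12.6626

Demand: x*(p_x,p_y,I) = I/(p_x + 5·p_y), y* = 5·I/(p_x + 5·p_y).
Here 30.44 + 5·5.6 = 58.44, giving x* = 2.5325 and y* = 12.6626.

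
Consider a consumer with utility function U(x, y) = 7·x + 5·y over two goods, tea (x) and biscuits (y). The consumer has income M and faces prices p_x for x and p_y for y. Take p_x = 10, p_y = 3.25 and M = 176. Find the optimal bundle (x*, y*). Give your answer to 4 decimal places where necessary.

x* = 0, y* = 54.1538

Perfect substitutes: compare marginal utility per dollar. 7/p_x vs 5/p_y → 0.7 vs 1.5385.
y gives more utility per dollar, so spend all income on y: y* = M/p_y, x* = 0.
Numerically: x* = 0, y* = 54.1538.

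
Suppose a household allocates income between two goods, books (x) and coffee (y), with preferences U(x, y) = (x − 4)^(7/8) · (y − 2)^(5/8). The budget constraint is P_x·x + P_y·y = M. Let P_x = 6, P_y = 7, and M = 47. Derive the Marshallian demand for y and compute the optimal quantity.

MRS = (7/5)·(y−2)/(x−4). Tangency with P_x/P_y gives y−2 = (5/7)·(P_x/P_y)·(x−4).
Substituting into the budget: x* = 4 + 7/12·(M − 4·P_x − 2·P_y)/P_x, and y* = 2 + 5/12·(…)/P_y.
Discretionary income = 47 − 4·6 − 2·7 = 9; y* = 2 + 5/12·9/7 = 2.5357.

y* = 2.5357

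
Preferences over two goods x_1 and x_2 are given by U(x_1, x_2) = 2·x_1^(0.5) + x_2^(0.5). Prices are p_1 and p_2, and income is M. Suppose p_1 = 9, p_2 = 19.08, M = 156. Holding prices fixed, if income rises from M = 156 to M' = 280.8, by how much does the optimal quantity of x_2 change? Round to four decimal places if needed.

Δx_2* = 0.69

From the CES first-order condition, 2·(x_2/x_1)^(0.5) = p_1/p_2.
Hence x_2/x_1 = ((1/2)·p_1/p_2)^(1/(0.5)), i.e. raised to the 2 power.
Substitute x_2 = (x_2/x_1)·x_1 into the budget: x_1* = M/(p_1 + p_2·(x_2/x_1)).
Numerically x_2/x_1 = 0.055625, so x_1* = 156/(9 + 19.08·0.055625) = 15.5049 and x_2* = 0.055625·15.5049 = 0.8625.
At M' = 280.8: x_2* = 1.5524. Change: 1.5524 − 0.8625 = 0.69.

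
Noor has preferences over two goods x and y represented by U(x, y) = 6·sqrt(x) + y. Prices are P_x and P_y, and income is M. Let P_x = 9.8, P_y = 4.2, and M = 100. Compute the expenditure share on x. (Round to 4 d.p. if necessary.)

MU_x = 3/√x, MU_y = 1. Tangency: 3/√x = P_x/P_y.
Solve: √x = 3·P_y/P_x, so x*(P_x,P_y) = (3·P_y/P_x)², and y* = (M − P_x·x*)/P_y.
Plugging in: x* = (3·4.2/9.8)² = 1.6531, y* = 19.9524.
Expenditure on x: 9.8·1.6531 = 16.2; share = 0.162.

share on x = 0.162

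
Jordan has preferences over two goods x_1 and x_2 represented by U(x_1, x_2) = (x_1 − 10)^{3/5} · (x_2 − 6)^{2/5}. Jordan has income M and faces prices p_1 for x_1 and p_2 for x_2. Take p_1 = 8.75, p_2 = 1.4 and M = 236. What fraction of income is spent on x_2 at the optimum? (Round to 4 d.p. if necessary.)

share on x_2 = 0.2731

MRS = (3/2)·(x_2−6)/(x_1−10). Tangency with p_1/p_2 gives x_2−6 = (2/3)·(p_1/p_2)·(x_1−10).
After buying the subsistence bundle (10, 6), a share 0.6 of the remaining income goes to x_1: x_1* = 10 + 0.6·(M − 10p_1 − 6p_2)/p_1.
Discretionary income = 236 − 10·8.75 − 6·1.4 = 140.1; x_1* = 10 + 0.6·140.1/8.75 = 19.6069; x_2* = 6 + 0.4·140.1/1.4 = 46.0286.
Expenditure on x_2: 1.4·46.0286 = 64.44; share = 0.2731.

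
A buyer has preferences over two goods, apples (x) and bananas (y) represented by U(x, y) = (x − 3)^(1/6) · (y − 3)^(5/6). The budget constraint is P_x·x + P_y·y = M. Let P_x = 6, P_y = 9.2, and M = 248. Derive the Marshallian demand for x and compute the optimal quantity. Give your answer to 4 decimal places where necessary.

Discretionary income = 248 − 3·6 − 3·9.2 = 202.4; x* = 3 + 1/6·202.4/6 = 8.6222.

x* = 8.6222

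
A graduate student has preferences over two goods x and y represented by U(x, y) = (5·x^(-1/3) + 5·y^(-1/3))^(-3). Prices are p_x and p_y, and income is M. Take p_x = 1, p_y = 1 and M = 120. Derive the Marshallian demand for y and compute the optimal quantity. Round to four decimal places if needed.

Substitute y = (y/x)·x into the budget: x* = M/(p_x + p_y·(y/x)).
Numerically y/x = 1, so x* = 120/(1 + 1·1) = 60 and y* = 1·60 = 60.

y* = 60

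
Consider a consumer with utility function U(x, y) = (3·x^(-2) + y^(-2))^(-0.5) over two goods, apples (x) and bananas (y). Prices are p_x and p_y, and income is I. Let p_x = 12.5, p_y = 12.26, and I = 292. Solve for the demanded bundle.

x* = 13.868, y* = 9.6778

MU_x ∝ 3·x^(-3), MU_y ∝ y^(-3), so MRS = 3·(y/x)^(3) = p_x/p_y.
Hence y/x = ((1/3)·p_x/p_y)^(1/(3)), i.e. raised to the 1/3 power.
With the ratio pinned down, the budget gives x* = I/(p_x + p_y·(y/x)) and y* = (y/x)·x*.
Numerically y/x = 0.697856, so x* = 292/(12.5 + 12.26·0.697856) = 13.868 and y* = 0.697856·13.868 = 9.6778.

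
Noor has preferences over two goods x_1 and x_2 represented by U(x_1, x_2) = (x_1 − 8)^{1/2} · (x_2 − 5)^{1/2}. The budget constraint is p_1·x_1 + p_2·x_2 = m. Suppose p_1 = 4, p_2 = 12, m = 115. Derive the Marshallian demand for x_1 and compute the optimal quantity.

x_1* = 10.875

This is Cobb-Douglas in (x_1−8, x_2−5): tangency gives 0.5·p_2·(x_2−5) = 0.5·p_1·(x_1−8).
Substituting into the budget: x_1* = 8 + 0.5·(m − 8·p_1 − 5·p_2)/p_1, and x_2* = 5 + 0.5·(…)/p_2.
Discretionary income = 115 − 8·4 − 5·12 = 23; x_1* = 8 + 0.5·23/4 = 10.875.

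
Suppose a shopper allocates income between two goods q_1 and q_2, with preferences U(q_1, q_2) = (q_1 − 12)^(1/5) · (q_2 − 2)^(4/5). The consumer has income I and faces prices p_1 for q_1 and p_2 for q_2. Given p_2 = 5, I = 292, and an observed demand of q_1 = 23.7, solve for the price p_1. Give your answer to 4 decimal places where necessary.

p_1 = 4

This is Cobb-Douglas in (q_1−12, q_2−2): tangency gives 0.2·p_2·(q_2−2) = 0.8·p_1·(q_1−12).
Substituting into the budget: q_1* = 12 + 0.2·(I − 12·p_1 − 2·p_2)/p_1, and q_2* = 2 + 0.8·(…)/p_2.
Set q_1* = 23.7 in the demand function and solve for p_1: p_1 = 4.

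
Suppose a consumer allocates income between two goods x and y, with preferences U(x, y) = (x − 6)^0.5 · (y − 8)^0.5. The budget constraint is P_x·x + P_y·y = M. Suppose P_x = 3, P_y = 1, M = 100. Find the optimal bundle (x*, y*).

Let x' = x−6, y' = y−8. MRS = y'/x' = P_x/P_y.
Substituting into the budget: x* = 6 + 0.5·(M − 6·P_x − 8·P_y)/P_x, and y* = 8 + 0.5·(…)/P_y.
Discretionary income = 100 − 6·3 − 8·1 = 74; x* = 6 + 0.5·74/3 = 18.3333; y* = 8 + 0.5·74/1 = 45.

x* = 18.3333, y* = 45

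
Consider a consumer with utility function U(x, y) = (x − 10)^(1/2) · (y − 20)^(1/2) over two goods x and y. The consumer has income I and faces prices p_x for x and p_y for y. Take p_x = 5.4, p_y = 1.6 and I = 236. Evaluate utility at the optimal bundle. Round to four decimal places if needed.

After buying the subsistence bundle (10, 20), a share 0.5 of the remaining income goes to x: x* = 10 + 0.5·(I − 10p_x − 20p_y)/p_x.
Discretionary income = 236 − 10·5.4 − 20·1.6 = 150; x* = 10 + 0.5·150/5.4 = 23.8889; y* = 20 + 0.5·150/1.6 = 66.875.
Utility at the optimum: U(23.8889, 66.875) = 25.5155.

V = 25.5155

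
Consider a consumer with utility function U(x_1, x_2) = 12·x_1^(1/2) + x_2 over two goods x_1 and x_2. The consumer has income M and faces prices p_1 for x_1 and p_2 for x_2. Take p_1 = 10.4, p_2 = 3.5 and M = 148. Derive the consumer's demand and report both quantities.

x_1* = 4.0773, x_2* = 30.1703

MU_x_1 = 6/√x_1, MU_x_2 = 1. Tangency: 6/√x_1 = p_1/p_2.
Solve: √x_1 = 6·p_2/p_1, so x_1*(p_1,p_2) = (6·p_2/p_1)², and x_2* = (M − p_1·x_1*)/p_2.
Plugging in: x_1* = (6·3.5/10.4)² = 4.0773, x_2* = 30.1703.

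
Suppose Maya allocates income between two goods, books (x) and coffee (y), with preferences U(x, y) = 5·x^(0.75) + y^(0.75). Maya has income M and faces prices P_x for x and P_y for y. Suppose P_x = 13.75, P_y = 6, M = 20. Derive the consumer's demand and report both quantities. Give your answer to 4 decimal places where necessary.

MRS = MU_x/MU_y = 5·(y/x)^(0.25). Set equal to P_x/P_y.
Hence y/x = ((1/5)·P_x/P_y)^(1/(0.25)), i.e. raised to the 4 power.
Substitute y = (y/x)·x into the budget: x* = M/(P_x + P_y·(y/x)).
Numerically y/x = 0.044129, so x* = 20/(13.75 + 6·0.044129) = 1.4271 and y* = 0.044129·1.4271 = 0.063.

x* = 1.4271, y* = 0.063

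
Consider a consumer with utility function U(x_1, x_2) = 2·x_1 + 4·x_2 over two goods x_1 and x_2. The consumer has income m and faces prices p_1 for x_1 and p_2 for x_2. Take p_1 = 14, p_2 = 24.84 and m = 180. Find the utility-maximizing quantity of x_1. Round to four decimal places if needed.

Linear utility — the consumer picks whichever good has higher MU/price: 2/14 = 0.1429 vs 4/24.84 = 0.161.
x_2 gives more utility per dollar, so spend all income on x_2: x_2* = m/p_2, x_1* = 0.
Numerically: x_1* = 0, x_2* = 7.2464.

x_1* = 0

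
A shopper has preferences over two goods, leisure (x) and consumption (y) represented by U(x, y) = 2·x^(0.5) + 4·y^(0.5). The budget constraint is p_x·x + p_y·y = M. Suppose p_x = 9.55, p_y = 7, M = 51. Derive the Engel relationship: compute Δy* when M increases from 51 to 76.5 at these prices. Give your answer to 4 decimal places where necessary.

MRS = MU_x/MU_y = (1/2)·(y/x)^(0.5). Set equal to p_x/p_y.
Solve for the ratio: y/x = [2·p_x/p_y]^(2).
With the ratio pinned down, the budget gives x* = M/(p_x + p_y·(y/x)) and y* = (y/x)·x*.
Numerically y/x = 7.445102, so x* = 51/(9.55 + 7·7.445102) = 0.827 and y* = 7.445102·0.827 = 6.1574.
At M' = 76.5: y* = 9.2361. Change: 9.2361 − 6.1574 = 3.0787.

Δy* = 3.0787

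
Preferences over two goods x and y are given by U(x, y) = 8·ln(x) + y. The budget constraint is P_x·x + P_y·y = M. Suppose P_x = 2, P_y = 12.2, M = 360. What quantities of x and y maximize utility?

So x*(P_x,P_y) = 8·P_y/P_x, independent of income; and y* = (M − 8·P_y)/P_y.
At the given prices: x* = 8·12.2/2 = 48.8, and y* = 21.5082.

x* = 48.8, y* = 21.5082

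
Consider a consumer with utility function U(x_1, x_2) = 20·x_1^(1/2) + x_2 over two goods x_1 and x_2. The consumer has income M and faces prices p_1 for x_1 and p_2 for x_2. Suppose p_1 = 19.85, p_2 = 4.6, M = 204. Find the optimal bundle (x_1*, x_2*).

x_1* = 5.3703, x_2* = 21.174

Utility is quasi-linear in x_2; the FOC for x_1 is 10/√x_1 = p_1/p_2.
Solve: √x_1 = 10·p_2/p_1, so x_1*(p_1,p_2) = (10·p_2/p_1)², and x_2* = (M − p_1·x_1*)/p_2.
Plugging in: x_1* = (10·4.6/19.85)² = 5.3703, x_2* = 21.174.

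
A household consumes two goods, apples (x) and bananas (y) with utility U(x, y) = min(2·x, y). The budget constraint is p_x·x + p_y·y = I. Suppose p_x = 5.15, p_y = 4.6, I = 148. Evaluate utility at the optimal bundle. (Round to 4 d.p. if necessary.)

With perfect complements, no substitution: consume in ratio x:y = 1:2.
Budget: p_x·x + p_y·2·x = I, so (p_x + 2·p_y)·x = I.
Demand: x*(p_x,p_y,I) = I/(p_x + 2·p_y), y* = 2·I/(p_x + 2·p_y).
Here 5.15 + 2·4.6 = 14.35, giving x* = 10.3136 and y* = 20.6272.
Utility at the optimum: U(10.3136, 20.6272) = 20.6272.

V = 20.6272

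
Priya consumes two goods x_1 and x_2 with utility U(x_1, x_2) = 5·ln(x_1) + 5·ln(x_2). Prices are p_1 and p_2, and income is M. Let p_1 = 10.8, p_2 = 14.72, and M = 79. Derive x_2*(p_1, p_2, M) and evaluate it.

Tangency: MRS = x_2/x_1 = p_1/p_2.
So 5·p_2·x_2 = 5·p_1·x_1; combined with the budget, a share 0.5 of income goes to x_1.
Demand: x_1*(p_1,p_2,M) = 0.5·M/p_1 and x_2* = 0.5·M/p_2.
At p_1=10.8, p_2=14.72, M=79: x_2* = 0.5·79/14.72 = 2.6834.

x_2* = 2.6834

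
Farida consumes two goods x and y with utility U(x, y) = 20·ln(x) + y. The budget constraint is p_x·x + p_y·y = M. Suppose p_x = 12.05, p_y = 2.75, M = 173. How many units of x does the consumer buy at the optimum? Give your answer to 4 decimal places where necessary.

x* = 4.5643

Set MRS = p_x/p_y: (20/x)/1 = p_x/p_y.
So x*(p_x,p_y) = 20·p_y/p_x, independent of income; and y* = (M − 20·p_y)/p_y.
At the given prices: x* = 20·2.75/12.05 = 4.5643.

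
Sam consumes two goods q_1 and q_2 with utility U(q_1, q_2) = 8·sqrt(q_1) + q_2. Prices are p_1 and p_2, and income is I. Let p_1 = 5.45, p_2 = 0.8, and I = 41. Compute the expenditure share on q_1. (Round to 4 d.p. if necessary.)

Utility is quasi-linear in q_2; the FOC for q_1 is 4/√q_1 = p_1/p_2.
Solve: √q_1 = 4·p_2/p_1, so q_1*(p_1,p_2) = (4·p_2/p_1)², and q_2* = (I − p_1·q_1*)/p_2.
Plugging in: q_1* = (4·0.8/5.45)² = 0.3448, q_2* = 48.9014.
Expenditure on q_1: 5.45·0.3448 = 1.8789; share = 0.0458.

share on q_1 = 0.0458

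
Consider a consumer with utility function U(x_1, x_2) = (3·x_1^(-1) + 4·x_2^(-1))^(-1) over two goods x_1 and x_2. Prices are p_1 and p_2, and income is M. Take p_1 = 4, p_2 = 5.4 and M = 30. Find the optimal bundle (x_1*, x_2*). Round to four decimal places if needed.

Numerically x_2/x_1 = 0.993808, so x_1* = 30/(4 + 5.4·0.993808) = 3.2029 and x_2* = 0.993808·3.2029 = 3.1831.

x_1* = 3.2029, x_2* = 3.1831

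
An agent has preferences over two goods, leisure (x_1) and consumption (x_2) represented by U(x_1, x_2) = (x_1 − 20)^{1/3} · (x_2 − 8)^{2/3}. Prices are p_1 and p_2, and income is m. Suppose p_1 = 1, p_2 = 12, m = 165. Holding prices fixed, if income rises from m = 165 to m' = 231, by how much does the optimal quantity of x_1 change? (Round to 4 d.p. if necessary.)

Let x_1' = x_1−20, x_2' = x_2−8. MRS = (1/2)·x_2'/x_1' = p_1/p_2.
After buying the subsistence bundle (20, 8), a share 1/3 of the remaining income goes to x_1: x_1* = 20 + 1/3·(m − 20p_1 − 8p_2)/p_1.
Discretionary income = 165 − 20·1 − 8·12 = 49; x_1* = 20 + 1/3·49/1 = 36.3333.
At m' = 231: x_1* = 58.3333. Change: 58.3333 − 36.3333 = 22.

Δx_1* = 22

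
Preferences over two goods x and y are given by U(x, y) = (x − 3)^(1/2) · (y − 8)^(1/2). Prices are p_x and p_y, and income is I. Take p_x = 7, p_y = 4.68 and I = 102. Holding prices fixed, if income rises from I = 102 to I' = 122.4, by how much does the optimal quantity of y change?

This is Cobb-Douglas in (x−3, y−8): tangency gives 0.5·p_y·(y−8) = 0.5·p_x·(x−3).
After buying the subsistence bundle (3, 8), a share 0.5 of the remaining income goes to x: x* = 3 + 0.5·(I − 3p_x − 8p_y)/p_x.
Discretionary income = 102 − 3·7 − 8·4.68 = 43.56; y* = 8 + 0.5·43.56/4.68 = 12.6538.
At I' = 122.4: y* = 14.8333. Change: 14.8333 − 12.6538 = 2.1795.

Δy* = 2.1795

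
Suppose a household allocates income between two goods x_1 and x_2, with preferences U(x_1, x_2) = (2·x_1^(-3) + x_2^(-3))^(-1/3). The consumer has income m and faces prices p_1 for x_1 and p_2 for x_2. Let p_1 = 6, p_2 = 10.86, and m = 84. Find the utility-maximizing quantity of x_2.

MRS = MU_x_1/MU_x_2 = 2·(x_2/x_1)^(4). Set equal to p_1/p_2.
Hence x_2/x_1 = ((1/2)·p_1/p_2)^(1/(4)), i.e. raised to the 0.25 power.
With the ratio pinned down, the budget gives x_1* = m/(p_1 + p_2·(x_2/x_1)) and x_2* = (x_2/x_1)·x_1*.
Numerically x_2/x_1 = 0.724975, so x_1* = 84/(6 + 10.86·0.724975) = 6.0548 and x_2* = 0.724975·6.0548 = 4.3896.

x_2* = 4.3896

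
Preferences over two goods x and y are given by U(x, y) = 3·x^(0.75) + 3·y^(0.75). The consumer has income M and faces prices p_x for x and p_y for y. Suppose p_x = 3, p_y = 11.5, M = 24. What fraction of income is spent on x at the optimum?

Substitute y = (y/x)·x into the budget: x* = M/(p_x + p_y·(y/x)).
Numerically y/x = 0.004631, so x* = 24/(3 + 11.5·0.004631) = 7.8605 and y* = 0.004631·7.8605 = 0.0364.
Expenditure on x: 3·7.8605 = 23.5814; share = 0.9826.

share on x = 0.9826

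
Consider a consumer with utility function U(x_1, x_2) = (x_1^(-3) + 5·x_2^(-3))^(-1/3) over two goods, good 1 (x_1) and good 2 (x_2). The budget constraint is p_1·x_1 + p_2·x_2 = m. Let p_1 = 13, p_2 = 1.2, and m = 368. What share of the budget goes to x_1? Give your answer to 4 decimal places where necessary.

MU_x_1 ∝ x_1^(-4), MU_x_2 ∝ 5·x_2^(-4), so MRS = (1/5)·(x_2/x_1)^(4) = p_1/p_2.
Solve for the ratio: x_2/x_1 = [5·p_1/p_2]^(0.25).
Substitute x_2 = (x_2/x_1)·x_1 into the budget: x_1* = m/(p_1 + p_2·(x_2/x_1)).
Numerically x_2/x_1 = 2.712895, so x_1* = 368/(13 + 1.2·2.712895) = 22.6385 and x_2* = 2.712895·22.6385 = 61.416.
Expenditure on x_1: 13·22.6385 = 294.3009; share = 0.7997.

share on x_1 = 0.7997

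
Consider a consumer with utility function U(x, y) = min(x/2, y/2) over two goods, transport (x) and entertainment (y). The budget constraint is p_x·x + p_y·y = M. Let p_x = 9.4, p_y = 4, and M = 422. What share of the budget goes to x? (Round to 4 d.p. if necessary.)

share on x = 0.7015

Leontief preferences: the optimum is at the kink where x/2 = y/2, i.e. y = x.
Budget: p_x·x + p_y·x = M, so (2·p_x + 2·p_y)·x = 2·M.
Demand: x*(p_x,p_y,M) = 2·M/(2·p_x + 2·p_y), y* = 2·M/(2·p_x + 2·p_y).
Here 2·9.4 + 2·4 = 26.8, giving x* = 31.4925 and y* = 31.4925.
Expenditure on x: 9.4·31.4925 = 296.0299; share = 0.7015.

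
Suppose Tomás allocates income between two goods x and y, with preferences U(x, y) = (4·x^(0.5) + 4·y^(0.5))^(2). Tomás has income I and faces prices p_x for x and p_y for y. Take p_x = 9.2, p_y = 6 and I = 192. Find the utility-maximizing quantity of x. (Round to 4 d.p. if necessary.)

x* = 8.238

MRS = MU_x/MU_y = (y/x)^(0.5). Set equal to p_x/p_y.
Solve for the ratio: y/x = [p_x/p_y]^(2).
With the ratio pinned down, the budget gives x* = I/(p_x + p_y·(y/x)) and y* = (y/x)·x*.
Numerically y/x = 2.351111, so x* = 192/(9.2 + 6·2.351111) = 8.238.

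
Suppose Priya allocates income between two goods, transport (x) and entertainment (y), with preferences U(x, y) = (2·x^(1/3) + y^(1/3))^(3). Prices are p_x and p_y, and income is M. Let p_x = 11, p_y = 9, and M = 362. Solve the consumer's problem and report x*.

Substitute y = (y/x)·x into the budget: x* = M/(p_x + p_y·(y/x)).
Numerically y/x = 0.477728, so x* = 362/(11 + 9·0.477728) = 23.6608.

x* = 23.6608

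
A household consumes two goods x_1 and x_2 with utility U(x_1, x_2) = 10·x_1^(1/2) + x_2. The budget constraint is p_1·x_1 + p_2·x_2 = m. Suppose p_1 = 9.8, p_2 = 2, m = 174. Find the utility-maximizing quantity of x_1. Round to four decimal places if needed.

x_1* = 1.0412

Utility is quasi-linear in x_2; the FOC for x_1 is 5/√x_1 = p_1/p_2.
Solve: √x_1 = 5·p_2/p_1, so x_1*(p_1,p_2) = (5·p_2/p_1)², and x_2* = (m − p_1·x_1*)/p_2.
Plugging in: x_1* = (5·2/9.8)² = 1.0412.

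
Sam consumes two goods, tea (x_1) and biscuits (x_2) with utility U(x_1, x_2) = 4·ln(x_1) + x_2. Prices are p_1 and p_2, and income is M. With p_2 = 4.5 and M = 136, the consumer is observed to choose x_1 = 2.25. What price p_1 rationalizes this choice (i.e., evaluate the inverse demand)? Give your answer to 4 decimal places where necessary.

MU_x_1 = 4/x_1, MU_x_2 = 1. Tangency: 4/x_1 = p_1/p_2.
So x_1*(p_1,p_2) = 4·p_2/p_1, independent of income; and x_2* = (M − 4·p_2)/p_2.
Set x_1* = 2.25 in the demand function and solve for p_1: p_1 = 8.

p_1 = 8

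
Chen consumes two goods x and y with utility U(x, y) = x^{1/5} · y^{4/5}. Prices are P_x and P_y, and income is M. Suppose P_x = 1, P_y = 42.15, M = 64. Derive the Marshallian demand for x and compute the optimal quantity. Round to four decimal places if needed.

The MRS is (1/4)·y/x. Set MRS = P_x/P_y.
Rearranging, P_y·y = 4·P_x·x. Substituting into the budget gives P_x·x·(1 + 4) = M.
Demand: x*(P_x,P_y,M) = 0.2·M/P_x and y* = 0.8·M/P_y.
At P_x=1, P_y=42.15, M=64: x* = 0.2·64/1 = 12.8.

x* = 12.8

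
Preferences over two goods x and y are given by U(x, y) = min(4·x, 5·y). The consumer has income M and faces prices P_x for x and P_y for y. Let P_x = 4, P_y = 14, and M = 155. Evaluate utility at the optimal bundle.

Demand: x*(P_x,P_y,M) = 5·M/(5·P_x + 4·P_y), y* = 4·M/(5·P_x + 4·P_y).
Here 5·4 + 4·14 = 76, giving x* = 10.1974 and y* = 8.1579.
Utility at the optimum: U(10.1974, 8.1579) = 40.7895.

V = 40.7895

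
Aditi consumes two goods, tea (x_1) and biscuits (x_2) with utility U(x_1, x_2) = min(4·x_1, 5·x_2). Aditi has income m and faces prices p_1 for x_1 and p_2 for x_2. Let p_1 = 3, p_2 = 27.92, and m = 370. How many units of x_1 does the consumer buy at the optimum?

x_1* = 14.6037

Leontief preferences: the optimum is at the kink where x_1/5 = x_2/4, i.e. x_2 = (4/5)·x_1.
Budget: p_1·x_1 + p_2·(4/5)·x_1 = m, so (5·p_1 + 4·p_2)·x_1 = 5·m.
Demand: x_1*(p_1,p_2,m) = 5·m/(5·p_1 + 4·p_2), x_2* = 4·m/(5·p_1 + 4·p_2).
Here 5·3 + 4·27.92 = 126.68, giving x_1* = 14.6037.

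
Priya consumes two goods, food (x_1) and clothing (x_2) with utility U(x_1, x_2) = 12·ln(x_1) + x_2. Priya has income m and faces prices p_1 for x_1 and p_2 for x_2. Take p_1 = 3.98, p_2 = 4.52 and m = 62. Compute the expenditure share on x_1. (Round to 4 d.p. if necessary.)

share on x_1 = 0.8748

Set MRS = p_1/p_2: (12/x_1)/1 = p_1/p_2.
So x_1*(p_1,p_2) = 12·p_2/p_1, independent of income; and x_2* = (m − 12·p_2)/p_2.
At the given prices: x_1* = 12·4.52/3.98 = 13.6281, and x_2* = 1.7168.
Expenditure on x_1: 3.98·13.6281 = 54.24; share = 0.8748.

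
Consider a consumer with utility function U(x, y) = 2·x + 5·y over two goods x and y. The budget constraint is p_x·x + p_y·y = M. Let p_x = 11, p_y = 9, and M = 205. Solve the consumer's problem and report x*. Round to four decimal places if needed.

x* = 0

Linear utility — the consumer picks whichever good has higher MU/price: 2/11 = 0.1818 vs 5/9 = 0.5556.
y gives more utility per dollar, so spend all income on y: y* = M/p_y, x* = 0.
Numerically: x* = 0, y* = 22.7778.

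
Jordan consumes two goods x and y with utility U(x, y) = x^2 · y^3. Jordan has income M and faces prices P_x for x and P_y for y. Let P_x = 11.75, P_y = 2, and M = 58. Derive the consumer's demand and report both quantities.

The MRS is (2/3)·y/x. Set MRS = P_x/P_y.
So 2·P_y·y = 3·P_x·x; combined with the budget, a share 0.4 of income goes to x.
Demand: x*(P_x,P_y,M) = 0.4·M/P_x and y* = 0.6·M/P_y.
At P_x=11.75, P_y=2, M=58: x* = 0.4·58/11.75 = 1.9745, y* = 17.4.

x* = 1.9745, y* = 17.4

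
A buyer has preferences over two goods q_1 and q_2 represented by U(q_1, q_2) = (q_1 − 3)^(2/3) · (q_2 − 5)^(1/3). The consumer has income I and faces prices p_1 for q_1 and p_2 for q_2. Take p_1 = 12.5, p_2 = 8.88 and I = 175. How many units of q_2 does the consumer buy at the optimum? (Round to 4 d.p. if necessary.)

This is Cobb-Douglas in (q_1−3, q_2−5): tangency gives 2/3·p_2·(q_2−5) = 1/3·p_1·(q_1−3).
After buying the subsistence bundle (3, 5), a share 2/3 of the remaining income goes to q_1: q_1* = 3 + 2/3·(I − 3p_1 − 5p_2)/p_1.
Discretionary income = 175 − 3·12.5 − 5·8.88 = 93.1; q_2* = 5 + 1/3·93.1/8.88 = 8.4947.

q_2* = 8.4947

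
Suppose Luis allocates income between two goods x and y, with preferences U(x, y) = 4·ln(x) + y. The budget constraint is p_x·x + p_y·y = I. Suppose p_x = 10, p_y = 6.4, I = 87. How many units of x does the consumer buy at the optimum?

x* = 2.56

MU_x = 4/x, MU_y = 1. Tangency: 4/x = p_x/p_y.
So x*(p_x,p_y) = 4·p_y/p_x, independent of income; and y* = (I − 4·p_y)/p_y.
At the given prices: x* = 4·6.4/10 = 2.56.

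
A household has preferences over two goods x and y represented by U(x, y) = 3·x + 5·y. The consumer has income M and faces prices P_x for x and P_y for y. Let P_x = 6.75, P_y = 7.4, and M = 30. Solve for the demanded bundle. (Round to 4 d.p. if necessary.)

Linear utility — the consumer picks whichever good has higher MU/price: 3/6.75 = 0.4444 vs 5/7.4 = 0.6757.
y gives more utility per dollar, so spend all income on y: y* = M/P_y, x* = 0.
Numerically: x* = 0, y* = 4.0541.

x* = 0, y* = 4.0541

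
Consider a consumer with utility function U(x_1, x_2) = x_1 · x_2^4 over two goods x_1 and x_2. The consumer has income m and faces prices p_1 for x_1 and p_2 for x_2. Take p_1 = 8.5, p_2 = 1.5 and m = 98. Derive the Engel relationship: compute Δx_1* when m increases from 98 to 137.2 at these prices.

MU_x_1/MU_x_2 = (x_2)/(4·x_1); tangency sets this equal to p_1/p_2.
Rearranging, p_2·x_2 = 4·p_1·x_1. Substituting into the budget gives p_1·x_1·(1 + 4) = m.
Demand: x_1*(p_1,p_2,m) = 0.2·m/p_1 and x_2* = 0.8·m/p_2.
At p_1=8.5, p_2=1.5, m=98: x_1* = 0.2·98/8.5 = 2.3059.
At m' = 137.2: x_1* = 3.2282. Change: 3.2282 − 2.3059 = 0.9224.

Δx_1* = 0.9224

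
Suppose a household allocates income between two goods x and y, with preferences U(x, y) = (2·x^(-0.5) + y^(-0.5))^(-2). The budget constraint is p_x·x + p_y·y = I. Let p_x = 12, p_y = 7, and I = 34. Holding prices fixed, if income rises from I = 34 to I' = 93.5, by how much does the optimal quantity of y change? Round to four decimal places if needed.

MU_x ∝ 2·x^(-1.5), MU_y ∝ y^(-1.5), so MRS = 2·(y/x)^(1.5) = p_x/p_y.
Hence y/x = ((1/2)·p_x/p_y)^(1/(1.5)), i.e. raised to the 2/3 power.
With the ratio pinned down, the budget gives x* = I/(p_x + p_y·(y/x)) and y* = (y/x)·x*.
Numerically y/x = 0.902337, so x* = 34/(12 + 7·0.902337) = 1.8563 and y* = 0.902337·1.8563 = 1.675.
At I' = 93.5: y* = 4.6062. Change: 4.6062 − 1.675 = 2.9312.

Δy* = 2.9312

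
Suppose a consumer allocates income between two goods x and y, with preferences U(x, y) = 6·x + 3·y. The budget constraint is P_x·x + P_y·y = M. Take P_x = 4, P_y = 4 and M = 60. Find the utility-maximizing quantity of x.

x* = 15

x gives more utility per dollar, so spend all income on x: x* = M/P_x, y* = 0.
Numerically: x* = 15, y* = 0.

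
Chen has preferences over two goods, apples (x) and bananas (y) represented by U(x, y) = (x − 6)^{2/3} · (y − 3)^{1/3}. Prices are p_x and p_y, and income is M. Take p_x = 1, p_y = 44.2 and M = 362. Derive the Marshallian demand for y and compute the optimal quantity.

y* = 4.6848

This is Cobb-Douglas in (x−6, y−3): tangency gives 2/3·p_y·(y−3) = 1/3·p_x·(x−6).
Substituting into the budget: x* = 6 + 2/3·(M − 6·p_x − 3·p_y)/p_x, and y* = 3 + 1/3·(…)/p_y.
Discretionary income = 362 − 6·1 − 3·44.2 = 223.4; y* = 3 + 1/3·223.4/44.2 = 4.6848.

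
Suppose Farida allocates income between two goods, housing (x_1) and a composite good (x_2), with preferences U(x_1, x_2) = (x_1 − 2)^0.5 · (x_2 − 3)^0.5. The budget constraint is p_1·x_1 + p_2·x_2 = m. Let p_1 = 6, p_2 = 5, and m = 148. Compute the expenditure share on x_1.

MRS = (x_2−3)/(x_1−2). Tangency with p_1/p_2 gives x_2−3 = (p_1/p_2)·(x_1−2).
After buying the subsistence bundle (2, 3), a share 0.5 of the remaining income goes to x_1: x_1* = 2 + 0.5·(m − 2p_1 − 3p_2)/p_1.
Discretionary income = 148 − 2·6 − 3·5 = 121; x_1* = 2 + 0.5·121/6 = 12.0833; x_2* = 3 + 0.5·121/5 = 15.1.
Expenditure on x_1: 6·12.0833 = 72.5; share = 0.4899.

share on x_1 = 0.4899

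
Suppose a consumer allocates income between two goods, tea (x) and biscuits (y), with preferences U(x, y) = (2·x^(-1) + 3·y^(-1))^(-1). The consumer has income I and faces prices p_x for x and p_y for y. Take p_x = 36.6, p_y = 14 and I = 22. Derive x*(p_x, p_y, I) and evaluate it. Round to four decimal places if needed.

x* = 0.342

MU_x ∝ 2·x^(-2), MU_y ∝ 3·y^(-2), so MRS = (2/3)·(y/x)^(2) = p_x/p_y.
Solve for the ratio: y/x = [(3/2)·p_x/p_y]^(0.5).
Substitute y = (y/x)·x into the budget: x* = I/(p_x + p_y·(y/x)).
Numerically y/x = 1.98026, so x* = 22/(36.6 + 14·1.98026) = 0.342.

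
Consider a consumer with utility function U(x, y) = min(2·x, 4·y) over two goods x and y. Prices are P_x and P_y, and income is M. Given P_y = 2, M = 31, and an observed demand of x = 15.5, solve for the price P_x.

Leontief preferences: the optimum is at the kink where x/4 = y/2, i.e. y = (1/2)·x.
Budget: P_x·x + P_y·(1/2)·x = M, so (4·P_x + 2·P_y)·x = 4·M.
Demand: x*(P_x,P_y,M) = 4·M/(4·P_x + 2·P_y), y* = 2·M/(4·P_x + 2·P_y).
Set x* = 15.5 in the demand function and solve for P_x: P_x = 1.

P_x = 1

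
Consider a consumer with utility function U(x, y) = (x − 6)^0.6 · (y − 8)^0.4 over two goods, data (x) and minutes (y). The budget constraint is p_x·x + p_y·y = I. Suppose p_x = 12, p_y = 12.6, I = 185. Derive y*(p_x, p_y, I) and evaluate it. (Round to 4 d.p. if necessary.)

This is Cobb-Douglas in (x−6, y−8): tangency gives 0.6·p_y·(y−8) = 0.4·p_x·(x−6).
Substituting into the budget: x* = 6 + 0.6·(I − 6·p_x − 8·p_y)/p_x, and y* = 8 + 0.4·(…)/p_y.
Discretionary income = 185 − 6·12 − 8·12.6 = 12.2; y* = 8 + 0.4·12.2/12.6 = 8.3873.

y* = 8.3873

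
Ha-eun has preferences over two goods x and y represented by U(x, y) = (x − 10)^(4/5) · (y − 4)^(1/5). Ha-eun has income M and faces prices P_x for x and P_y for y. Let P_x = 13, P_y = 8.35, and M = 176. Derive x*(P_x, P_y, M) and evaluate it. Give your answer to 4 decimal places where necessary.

x* = 10.7754

Let x' = x−10, y' = y−4. MRS = 4·y'/x' = P_x/P_y.
Substituting into the budget: x* = 10 + 0.8·(M − 10·P_x − 4·P_y)/P_x, and y* = 4 + 0.2·(…)/P_y.
Discretionary income = 176 − 10·13 − 4·8.35 = 12.6; x* = 10 + 0.8·12.6/13 = 10.7754.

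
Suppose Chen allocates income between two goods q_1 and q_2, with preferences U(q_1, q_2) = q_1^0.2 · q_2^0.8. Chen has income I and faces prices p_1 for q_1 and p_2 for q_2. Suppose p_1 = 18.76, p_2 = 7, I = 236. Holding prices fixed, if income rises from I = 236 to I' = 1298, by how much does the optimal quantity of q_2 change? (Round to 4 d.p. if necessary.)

Δq_2* = 121.3714

The MRS is (1/4)·q_2/q_1. Set MRS = p_1/p_2.
Rearranging, p_2·q_2 = 4·p_1·q_1. Substituting into the budget gives p_1·q_1·(1 + 4) = I.
Demand: q_1*(p_1,p_2,I) = 0.2·I/p_1 and q_2* = 0.8·I/p_2.
At p_1=18.76, p_2=7, I=236: q_2* = 0.8·236/7 = 26.9714.
At I' = 1298: q_2* = 148.3429. Change: 148.3429 − 26.9714 = 121.3714.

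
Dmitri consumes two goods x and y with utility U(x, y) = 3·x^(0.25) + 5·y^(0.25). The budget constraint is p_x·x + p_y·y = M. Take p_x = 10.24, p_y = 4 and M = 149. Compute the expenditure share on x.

share on x = 0.27

From the CES first-order condition, (3/5)·(y/x)^(0.75) = p_x/p_y.
Hence y/x = ((5/3)·p_x/p_y)^(1/(0.75)), i.e. raised to the 4/3 power.
Substitute y = (y/x)·x into the budget: x* = M/(p_x + p_y·(y/x)).
Numerically y/x = 6.920194, so x* = 149/(10.24 + 4·6.920194) = 3.9292 and y* = 6.920194·3.9292 = 27.1911.
Expenditure on x: 10.24·3.9292 = 40.2355; share = 0.27.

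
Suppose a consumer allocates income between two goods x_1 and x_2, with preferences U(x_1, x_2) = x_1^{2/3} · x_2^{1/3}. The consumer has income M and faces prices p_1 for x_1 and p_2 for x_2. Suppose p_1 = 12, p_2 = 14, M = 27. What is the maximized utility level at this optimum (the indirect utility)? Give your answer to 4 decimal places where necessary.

Demand: x_1*(p_1,p_2,M) = 2/3·M/p_1 and x_2* = 1/3·M/p_2.
At p_1=12, p_2=14, M=27: x_1* = 2/3·27/12 = 1.5, x_2* = 0.6429.
Utility at the optimum: U(1.5, 0.6429) = 1.1309.

V = 1.1309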